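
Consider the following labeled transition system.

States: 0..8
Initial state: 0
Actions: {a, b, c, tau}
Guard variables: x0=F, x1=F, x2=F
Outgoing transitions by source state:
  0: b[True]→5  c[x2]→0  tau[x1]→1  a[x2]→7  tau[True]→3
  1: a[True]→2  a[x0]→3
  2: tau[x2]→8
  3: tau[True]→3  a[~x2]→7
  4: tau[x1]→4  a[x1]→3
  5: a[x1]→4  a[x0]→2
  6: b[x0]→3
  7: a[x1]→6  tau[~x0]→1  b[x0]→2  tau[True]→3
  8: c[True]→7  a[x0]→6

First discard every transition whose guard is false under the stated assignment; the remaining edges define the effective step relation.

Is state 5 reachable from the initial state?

Answer: REACHABLE

Analysis:
8 transition(s) survive guard evaluation.
L0 = {0}
L1 = {3,5}  total {0,3,5}
L2 = {7}  total {0,3,5,7}
L3 = {1}  total {0,1,3,5,7}
L4 = {2}  total {0,1,2,3,5,7}
R = {0,1,2,3,5,7}
trace reaching 5: b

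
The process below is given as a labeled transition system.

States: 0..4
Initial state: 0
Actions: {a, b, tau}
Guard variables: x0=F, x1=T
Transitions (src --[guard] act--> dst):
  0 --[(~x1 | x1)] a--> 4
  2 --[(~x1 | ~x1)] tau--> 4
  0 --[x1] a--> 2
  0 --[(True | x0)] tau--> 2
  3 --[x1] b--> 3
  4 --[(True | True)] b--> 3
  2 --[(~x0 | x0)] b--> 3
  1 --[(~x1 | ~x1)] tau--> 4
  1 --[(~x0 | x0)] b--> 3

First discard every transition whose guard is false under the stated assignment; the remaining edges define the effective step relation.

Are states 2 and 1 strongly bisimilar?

Answer: BISIMILAR

Analysis:
Compute ~ classes (split until stable):
  round 0: {{0,1,2,3,4}}
  round 1: {{0},{1,2,3,4}}
stable after 2 split(s): 2 block(s)
class of 2: {1,2,3,4}; class of 1: {1,2,3,4}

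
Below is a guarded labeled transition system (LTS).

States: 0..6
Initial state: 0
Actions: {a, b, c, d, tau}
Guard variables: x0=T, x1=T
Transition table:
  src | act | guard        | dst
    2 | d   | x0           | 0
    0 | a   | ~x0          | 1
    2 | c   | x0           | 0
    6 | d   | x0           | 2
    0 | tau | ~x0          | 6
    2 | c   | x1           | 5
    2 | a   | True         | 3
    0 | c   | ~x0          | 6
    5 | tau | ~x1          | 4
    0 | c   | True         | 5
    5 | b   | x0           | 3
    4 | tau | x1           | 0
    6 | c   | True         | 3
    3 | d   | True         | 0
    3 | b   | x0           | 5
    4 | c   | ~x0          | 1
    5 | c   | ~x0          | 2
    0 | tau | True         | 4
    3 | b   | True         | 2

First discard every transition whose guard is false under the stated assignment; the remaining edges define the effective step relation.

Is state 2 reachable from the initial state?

Answer: REACHABLE

Working:
13 transition(s) survive guard evaluation.
L0 = {0}
L1 = {4,5}  cumulative {0,4,5}
L2 = {3}  cumulative {0,3,4,5}
L3 = {2}  cumulative {0,2,3,4,5}
R = {0,2,3,4,5}
Path to 2: c·b·b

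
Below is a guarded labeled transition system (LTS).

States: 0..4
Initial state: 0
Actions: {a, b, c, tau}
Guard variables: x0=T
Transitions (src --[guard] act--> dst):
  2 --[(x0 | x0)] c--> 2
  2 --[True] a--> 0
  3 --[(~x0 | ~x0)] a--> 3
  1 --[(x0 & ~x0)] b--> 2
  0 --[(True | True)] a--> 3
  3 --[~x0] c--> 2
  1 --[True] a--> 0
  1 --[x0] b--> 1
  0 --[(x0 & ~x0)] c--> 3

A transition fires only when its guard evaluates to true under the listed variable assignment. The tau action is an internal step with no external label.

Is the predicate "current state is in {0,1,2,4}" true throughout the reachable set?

Inv-set: {0,1,2,4}
Reachable = {0,3}
  0: ✓
  3: outside
reach 3 via a — violates

Answer: INVARIANT VIOLATED at state 3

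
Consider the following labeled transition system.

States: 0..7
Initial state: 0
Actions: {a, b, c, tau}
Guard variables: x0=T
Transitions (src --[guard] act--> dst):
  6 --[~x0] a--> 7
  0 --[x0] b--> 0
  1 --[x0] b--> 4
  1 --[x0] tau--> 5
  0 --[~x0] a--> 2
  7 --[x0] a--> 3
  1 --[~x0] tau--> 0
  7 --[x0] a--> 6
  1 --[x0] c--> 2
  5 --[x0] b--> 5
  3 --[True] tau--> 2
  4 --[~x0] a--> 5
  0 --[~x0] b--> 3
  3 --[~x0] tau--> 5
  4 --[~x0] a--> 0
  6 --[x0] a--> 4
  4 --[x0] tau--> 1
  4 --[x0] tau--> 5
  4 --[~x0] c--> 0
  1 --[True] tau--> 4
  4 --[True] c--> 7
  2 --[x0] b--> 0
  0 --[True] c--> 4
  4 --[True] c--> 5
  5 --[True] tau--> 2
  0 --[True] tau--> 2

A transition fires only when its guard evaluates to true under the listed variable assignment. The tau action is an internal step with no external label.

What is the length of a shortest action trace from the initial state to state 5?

BFS to 5:
  Layer 0: {0}
  Layer 1: {2,4}
  Layer 2: {1,5,7}
5 enters at depth 2; path c·c

Answer: 2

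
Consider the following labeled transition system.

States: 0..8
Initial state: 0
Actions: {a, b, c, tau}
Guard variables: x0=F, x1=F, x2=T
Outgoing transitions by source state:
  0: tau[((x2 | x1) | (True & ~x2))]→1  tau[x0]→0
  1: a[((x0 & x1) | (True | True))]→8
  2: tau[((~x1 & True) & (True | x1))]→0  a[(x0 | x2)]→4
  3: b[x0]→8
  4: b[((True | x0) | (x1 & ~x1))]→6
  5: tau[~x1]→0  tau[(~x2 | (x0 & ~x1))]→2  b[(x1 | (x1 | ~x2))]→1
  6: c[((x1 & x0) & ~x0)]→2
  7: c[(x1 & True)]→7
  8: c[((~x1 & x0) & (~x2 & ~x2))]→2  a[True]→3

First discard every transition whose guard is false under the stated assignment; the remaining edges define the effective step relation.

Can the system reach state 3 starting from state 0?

Answer: REACHABLE

Analysis:
7 transition(s) survive guard evaluation.
Layer 0: {0}
Layer 1: {1}  total {0,1}
Layer 2: {8}  total {0,1,8}
Layer 3: {3}  total {0,1,3,8}
Reach set: {0,1,3,8}
trace reaching 3: tau·a·a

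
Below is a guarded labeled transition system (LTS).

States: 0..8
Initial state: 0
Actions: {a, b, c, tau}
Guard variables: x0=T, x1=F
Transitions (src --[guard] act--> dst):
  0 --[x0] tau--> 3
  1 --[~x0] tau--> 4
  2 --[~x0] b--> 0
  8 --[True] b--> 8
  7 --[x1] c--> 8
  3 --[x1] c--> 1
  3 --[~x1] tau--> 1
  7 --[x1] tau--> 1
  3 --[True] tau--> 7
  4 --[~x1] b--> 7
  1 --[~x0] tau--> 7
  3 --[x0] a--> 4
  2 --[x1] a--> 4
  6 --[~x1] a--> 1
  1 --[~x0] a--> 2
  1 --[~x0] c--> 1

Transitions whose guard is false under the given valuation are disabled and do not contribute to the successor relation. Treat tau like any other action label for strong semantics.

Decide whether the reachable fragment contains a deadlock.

Answer: DEADLOCK at state 1

Trace:
Reach set: {0,1,3,4,7}
  0: tau→3  [1 out]
  1: ∅  [no exit]
  3: a→4  tau→1  tau→7  [3 out]
  4: b→7  [1 out]
  7: ∅  [no exit]
trace reaching 1: tau·tau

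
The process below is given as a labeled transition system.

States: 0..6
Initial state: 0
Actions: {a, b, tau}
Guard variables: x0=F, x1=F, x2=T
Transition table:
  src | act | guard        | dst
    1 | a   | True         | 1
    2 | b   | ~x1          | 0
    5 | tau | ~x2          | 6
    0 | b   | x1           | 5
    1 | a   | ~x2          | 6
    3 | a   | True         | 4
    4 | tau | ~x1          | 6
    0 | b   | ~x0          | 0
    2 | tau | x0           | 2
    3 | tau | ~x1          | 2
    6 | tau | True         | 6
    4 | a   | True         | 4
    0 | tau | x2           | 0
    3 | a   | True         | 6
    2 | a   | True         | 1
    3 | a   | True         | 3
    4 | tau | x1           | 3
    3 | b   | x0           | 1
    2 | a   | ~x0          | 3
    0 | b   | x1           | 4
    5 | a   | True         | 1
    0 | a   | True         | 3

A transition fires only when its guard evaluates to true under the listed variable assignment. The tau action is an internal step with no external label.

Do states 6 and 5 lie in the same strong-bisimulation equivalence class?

Answer: NOT BISIMILAR

Working:
Bisimulation quotient by refinement:
  round 0: {{0,1,2,3,4,5,6}}
  round 1: {{0},{1,5},{2},{3,4},{6}}
  round 2: {{0},{1,5},{2},{3},{4},{6}}
Fixed point at round 3; 6 class(es).
6∈{6}, 5∈{1,5}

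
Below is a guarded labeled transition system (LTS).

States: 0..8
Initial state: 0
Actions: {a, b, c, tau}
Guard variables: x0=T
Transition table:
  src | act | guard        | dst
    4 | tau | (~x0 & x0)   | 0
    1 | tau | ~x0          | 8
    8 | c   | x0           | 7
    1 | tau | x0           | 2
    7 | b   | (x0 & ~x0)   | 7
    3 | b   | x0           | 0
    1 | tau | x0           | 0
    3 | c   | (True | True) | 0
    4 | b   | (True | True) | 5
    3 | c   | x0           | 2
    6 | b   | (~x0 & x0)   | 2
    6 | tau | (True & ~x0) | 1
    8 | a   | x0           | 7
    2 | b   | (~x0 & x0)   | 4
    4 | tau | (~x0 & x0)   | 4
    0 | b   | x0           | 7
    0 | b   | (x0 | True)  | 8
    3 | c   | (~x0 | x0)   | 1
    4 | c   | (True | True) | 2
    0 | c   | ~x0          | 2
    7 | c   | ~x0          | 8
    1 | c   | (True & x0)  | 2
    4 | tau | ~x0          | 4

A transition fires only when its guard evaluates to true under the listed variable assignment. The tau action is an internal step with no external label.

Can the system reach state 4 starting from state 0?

13 transition(s) survive guard evaluation.
Layer 0: {0}
Layer 1: {7,8}  total {0,7,8}
Reachable = {0,7,8}

Answer: UNREACHABLE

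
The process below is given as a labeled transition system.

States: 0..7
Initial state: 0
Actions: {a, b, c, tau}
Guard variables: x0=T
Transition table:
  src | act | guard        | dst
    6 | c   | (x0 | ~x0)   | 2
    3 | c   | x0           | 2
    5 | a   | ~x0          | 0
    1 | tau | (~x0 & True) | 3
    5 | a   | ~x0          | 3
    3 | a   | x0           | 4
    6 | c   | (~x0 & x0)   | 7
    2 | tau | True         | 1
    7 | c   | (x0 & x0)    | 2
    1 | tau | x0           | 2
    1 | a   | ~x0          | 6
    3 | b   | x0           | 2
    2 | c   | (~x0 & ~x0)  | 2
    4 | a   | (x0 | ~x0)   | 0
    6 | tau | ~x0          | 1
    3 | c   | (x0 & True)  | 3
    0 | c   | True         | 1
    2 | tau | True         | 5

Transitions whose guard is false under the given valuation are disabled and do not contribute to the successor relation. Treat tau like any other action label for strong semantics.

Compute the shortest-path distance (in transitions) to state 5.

Answer: 3

Working:
Layered search for 5:
  L0 = {0}
  L1 = {1}
  L2 = {2}
  L3 = {5}
first hit 5 at d=3 via c·tau·tau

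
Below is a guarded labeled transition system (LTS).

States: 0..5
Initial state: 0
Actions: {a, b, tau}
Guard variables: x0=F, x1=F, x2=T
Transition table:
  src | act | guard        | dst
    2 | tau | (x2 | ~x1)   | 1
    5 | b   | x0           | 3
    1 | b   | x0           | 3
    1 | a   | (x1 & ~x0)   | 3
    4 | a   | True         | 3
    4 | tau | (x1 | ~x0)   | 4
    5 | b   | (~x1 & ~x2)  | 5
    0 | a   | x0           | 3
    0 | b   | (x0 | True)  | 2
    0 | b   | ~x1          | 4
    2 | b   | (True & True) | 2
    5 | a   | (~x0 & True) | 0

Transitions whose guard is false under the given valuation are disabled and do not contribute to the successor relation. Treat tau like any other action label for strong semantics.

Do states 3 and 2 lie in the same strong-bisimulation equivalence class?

Compute ~ classes (split until stable):
  P[0] = {{0,1,2,3,4,5}}
  P[1] = {{0},{1,3},{2},{4},{5}}
stable after 2 split(s): 5 block(s)
class of 3: {1,3}; class of 2: {2}

Answer: NOT BISIMILAR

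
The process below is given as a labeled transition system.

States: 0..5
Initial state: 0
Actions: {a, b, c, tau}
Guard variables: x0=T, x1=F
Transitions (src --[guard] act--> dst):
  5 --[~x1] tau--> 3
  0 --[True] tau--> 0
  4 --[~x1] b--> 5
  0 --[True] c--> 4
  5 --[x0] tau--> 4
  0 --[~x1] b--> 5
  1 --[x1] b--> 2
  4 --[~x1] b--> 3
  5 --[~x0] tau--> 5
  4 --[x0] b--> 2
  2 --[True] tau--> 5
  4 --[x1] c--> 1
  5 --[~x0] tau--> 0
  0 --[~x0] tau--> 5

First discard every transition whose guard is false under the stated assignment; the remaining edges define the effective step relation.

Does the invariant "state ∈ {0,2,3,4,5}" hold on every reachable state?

Answer: INVARIANT HOLDS

Working:
Safe = {0,2,3,4,5}
R = {0,2,3,4,5}
  0: ok
  2: ok
  3: ok
  4: ok
  5: ok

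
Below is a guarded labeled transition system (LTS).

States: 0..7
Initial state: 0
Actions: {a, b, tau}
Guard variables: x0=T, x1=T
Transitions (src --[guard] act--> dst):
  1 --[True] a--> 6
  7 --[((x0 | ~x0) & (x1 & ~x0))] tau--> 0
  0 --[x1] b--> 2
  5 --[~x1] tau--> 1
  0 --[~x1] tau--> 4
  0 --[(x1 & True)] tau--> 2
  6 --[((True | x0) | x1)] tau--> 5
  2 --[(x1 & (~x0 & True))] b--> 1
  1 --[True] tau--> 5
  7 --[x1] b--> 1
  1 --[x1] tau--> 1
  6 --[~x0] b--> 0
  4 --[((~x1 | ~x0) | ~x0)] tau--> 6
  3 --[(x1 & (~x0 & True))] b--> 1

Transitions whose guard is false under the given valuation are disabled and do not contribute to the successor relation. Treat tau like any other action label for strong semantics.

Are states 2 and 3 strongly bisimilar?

Answer: BISIMILAR

Working:
Compute ~ classes (split until stable):
  P[0] = {{0,1,2,3,4,5,6,7}}
  P[1] = {{0},{1},{2,3,4,5},{6},{7}}
5 equivalence class(es) (converged in 2)
2∈{2,3,4,5}, 3∈{2,3,4,5}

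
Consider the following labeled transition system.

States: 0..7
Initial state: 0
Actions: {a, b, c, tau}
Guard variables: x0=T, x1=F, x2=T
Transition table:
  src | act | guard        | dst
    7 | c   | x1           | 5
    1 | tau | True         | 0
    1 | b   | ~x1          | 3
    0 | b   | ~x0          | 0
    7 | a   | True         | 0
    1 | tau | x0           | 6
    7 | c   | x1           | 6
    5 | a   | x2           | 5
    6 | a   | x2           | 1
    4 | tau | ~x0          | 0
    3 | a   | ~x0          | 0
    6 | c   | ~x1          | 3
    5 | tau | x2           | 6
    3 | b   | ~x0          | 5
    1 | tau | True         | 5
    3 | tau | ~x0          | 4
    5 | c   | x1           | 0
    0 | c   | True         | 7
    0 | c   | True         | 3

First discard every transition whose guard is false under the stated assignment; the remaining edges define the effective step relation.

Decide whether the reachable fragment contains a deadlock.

Answer: DEADLOCK at state 3

Working:
Reachable = {0,3,7}
  0: c→3  c→7  [2 exit(s)]
  3: ∅  [no exit]
  7: a→0  [1 exit(s)]
witness 3: c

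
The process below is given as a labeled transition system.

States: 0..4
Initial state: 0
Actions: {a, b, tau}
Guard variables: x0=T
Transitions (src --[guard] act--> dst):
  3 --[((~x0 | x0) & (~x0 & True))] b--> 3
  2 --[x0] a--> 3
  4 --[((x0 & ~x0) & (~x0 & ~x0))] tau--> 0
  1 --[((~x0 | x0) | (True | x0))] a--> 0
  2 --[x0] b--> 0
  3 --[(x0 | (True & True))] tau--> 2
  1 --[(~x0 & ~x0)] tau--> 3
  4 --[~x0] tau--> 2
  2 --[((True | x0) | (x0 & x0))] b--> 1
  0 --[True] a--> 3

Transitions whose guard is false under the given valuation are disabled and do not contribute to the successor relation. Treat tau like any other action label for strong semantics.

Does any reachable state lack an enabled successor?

Answer: DEADLOCK-FREE

Working:
Reach set: {0,1,2,3}
  0: a→3  [1 exit(s)]
  1: a→0  [1 exit(s)]
  2: a→3  b→0  b→1  [3 exit(s)]
  3: tau→2  [1 exit(s)]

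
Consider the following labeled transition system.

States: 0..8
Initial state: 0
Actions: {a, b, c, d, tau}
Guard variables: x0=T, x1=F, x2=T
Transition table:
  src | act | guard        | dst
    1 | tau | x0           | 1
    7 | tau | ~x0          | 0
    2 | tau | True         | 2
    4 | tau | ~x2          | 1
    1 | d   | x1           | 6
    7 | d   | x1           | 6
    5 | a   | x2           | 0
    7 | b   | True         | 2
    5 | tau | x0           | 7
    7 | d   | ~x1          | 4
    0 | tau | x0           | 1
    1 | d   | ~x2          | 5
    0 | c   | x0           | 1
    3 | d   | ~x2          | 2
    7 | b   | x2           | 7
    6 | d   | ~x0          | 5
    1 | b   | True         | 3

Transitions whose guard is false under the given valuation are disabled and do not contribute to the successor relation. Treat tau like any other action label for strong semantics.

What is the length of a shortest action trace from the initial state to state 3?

Layered search for 3:
  L0 = {0}
  L1 = {1}
  L2 = {3}
3 enters at depth 2; path c·b

Answer: 2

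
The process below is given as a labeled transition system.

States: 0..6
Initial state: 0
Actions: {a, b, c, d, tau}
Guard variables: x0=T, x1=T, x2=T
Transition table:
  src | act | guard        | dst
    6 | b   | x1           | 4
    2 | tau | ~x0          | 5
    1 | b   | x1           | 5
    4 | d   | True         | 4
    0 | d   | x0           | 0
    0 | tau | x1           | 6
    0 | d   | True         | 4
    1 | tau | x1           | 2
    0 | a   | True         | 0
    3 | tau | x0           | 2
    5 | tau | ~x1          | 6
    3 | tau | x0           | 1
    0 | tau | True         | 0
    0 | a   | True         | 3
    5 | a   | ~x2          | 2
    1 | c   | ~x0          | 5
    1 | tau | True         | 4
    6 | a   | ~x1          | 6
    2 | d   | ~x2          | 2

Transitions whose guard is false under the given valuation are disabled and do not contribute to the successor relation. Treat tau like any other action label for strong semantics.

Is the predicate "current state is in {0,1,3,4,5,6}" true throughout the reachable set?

Answer: INVARIANT VIOLATED at state 2

Analysis:
Inv-set: {0,1,3,4,5,6}
Reach set: {0,1,2,3,4,5,6}
  0: ok
  1: ok
  2: ✗ unsafe
  3: ok
  4: ok
  5: ok
  6: ok
reach 2 via a·tau — violates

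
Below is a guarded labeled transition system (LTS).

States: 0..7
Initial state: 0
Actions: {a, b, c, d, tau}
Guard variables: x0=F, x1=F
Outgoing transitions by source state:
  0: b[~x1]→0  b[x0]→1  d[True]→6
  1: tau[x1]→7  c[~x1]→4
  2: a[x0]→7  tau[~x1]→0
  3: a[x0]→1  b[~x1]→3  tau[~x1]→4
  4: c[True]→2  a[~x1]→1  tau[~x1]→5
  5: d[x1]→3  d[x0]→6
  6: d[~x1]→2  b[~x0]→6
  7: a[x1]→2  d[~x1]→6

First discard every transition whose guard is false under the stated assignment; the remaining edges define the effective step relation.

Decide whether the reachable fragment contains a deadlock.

Answer: DEADLOCK-FREE

Analysis:
Reach set: {0,2,6}
  0: b→0  d→6  [2 out]
  2: tau→0  [1 out]
  6: b→6  d→2  [2 out]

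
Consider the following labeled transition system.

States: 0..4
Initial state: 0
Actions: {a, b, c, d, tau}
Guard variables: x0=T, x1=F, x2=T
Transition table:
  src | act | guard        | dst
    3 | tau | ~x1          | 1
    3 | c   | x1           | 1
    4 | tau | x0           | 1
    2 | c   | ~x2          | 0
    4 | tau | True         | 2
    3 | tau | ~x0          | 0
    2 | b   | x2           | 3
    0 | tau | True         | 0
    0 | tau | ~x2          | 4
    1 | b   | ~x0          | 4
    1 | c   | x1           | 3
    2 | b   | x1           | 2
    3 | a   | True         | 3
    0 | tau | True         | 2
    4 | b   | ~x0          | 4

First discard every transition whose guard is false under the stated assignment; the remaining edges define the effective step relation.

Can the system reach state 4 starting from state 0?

7 transition(s) survive guard evaluation.
Layer 0: {0}
Layer 1: {2}  total {0,2}
Layer 2: {3}  total {0,2,3}
Layer 3: {1}  total {0,1,2,3}
Reach set: {0,1,2,3}

Answer: UNREACHABLE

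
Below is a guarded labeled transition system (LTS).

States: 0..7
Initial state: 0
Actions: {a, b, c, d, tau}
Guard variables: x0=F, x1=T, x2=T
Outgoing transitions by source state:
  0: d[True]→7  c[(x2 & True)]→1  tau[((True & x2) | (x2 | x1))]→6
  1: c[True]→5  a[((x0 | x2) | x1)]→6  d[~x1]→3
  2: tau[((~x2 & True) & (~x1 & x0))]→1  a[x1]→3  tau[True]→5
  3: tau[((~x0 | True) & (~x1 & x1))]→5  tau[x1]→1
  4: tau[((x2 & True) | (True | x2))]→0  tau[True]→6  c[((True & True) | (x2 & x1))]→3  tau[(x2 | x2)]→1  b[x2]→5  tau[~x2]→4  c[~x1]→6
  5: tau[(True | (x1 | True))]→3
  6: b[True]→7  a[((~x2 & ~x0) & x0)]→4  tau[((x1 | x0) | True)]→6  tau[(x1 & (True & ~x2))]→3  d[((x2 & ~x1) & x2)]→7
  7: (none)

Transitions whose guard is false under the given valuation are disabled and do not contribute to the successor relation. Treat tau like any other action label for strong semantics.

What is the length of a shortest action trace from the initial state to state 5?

Answer: 2

Analysis:
BFS to 5:
  L0 = {0}
  L1 = {1,6,7}
  L2 = {5}
depth(5)=2, e.g. c·c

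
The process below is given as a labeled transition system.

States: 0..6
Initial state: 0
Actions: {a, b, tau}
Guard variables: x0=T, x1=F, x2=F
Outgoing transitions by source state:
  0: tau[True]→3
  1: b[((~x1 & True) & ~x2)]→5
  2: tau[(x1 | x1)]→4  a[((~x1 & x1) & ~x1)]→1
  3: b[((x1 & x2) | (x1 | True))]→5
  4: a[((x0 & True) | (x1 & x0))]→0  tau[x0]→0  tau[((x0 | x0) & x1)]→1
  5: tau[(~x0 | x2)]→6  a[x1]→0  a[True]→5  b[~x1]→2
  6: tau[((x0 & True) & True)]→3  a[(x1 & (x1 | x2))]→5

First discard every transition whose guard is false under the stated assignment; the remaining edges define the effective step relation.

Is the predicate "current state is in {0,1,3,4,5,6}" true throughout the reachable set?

Answer: INVARIANT VIOLATED at state 2

Analysis:
Inv-set: {0,1,3,4,5,6}
R = {0,2,3,5}
  0: ✓
  2: ✗ unsafe
  3: ✓
  5: ✓
reach 2 via tau·b·b — violates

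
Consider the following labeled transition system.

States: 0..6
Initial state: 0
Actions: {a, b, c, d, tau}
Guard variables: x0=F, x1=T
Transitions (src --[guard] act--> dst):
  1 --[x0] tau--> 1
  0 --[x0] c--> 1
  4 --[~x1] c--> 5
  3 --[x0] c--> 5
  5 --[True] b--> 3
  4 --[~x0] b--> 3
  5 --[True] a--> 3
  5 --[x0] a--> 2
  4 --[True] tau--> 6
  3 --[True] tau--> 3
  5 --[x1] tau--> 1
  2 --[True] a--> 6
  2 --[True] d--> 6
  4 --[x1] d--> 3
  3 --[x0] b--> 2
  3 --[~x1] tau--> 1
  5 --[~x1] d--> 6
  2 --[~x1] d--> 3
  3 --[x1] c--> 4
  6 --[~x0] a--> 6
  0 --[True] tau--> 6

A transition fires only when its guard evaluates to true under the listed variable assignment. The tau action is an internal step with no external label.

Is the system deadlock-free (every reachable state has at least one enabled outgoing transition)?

R = {0,6}
  0: tau→6  [1 out]
  6: a→6  [1 out]

Answer: DEADLOCK-FREE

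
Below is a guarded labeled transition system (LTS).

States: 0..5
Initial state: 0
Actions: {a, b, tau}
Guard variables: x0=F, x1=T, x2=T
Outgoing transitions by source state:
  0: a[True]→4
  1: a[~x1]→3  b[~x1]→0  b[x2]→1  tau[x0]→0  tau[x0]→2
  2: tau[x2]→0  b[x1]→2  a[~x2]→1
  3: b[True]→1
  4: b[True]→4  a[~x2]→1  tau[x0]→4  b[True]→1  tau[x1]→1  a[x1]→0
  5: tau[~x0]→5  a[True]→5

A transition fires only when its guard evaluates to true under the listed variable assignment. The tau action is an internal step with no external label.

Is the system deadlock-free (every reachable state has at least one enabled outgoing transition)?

Answer: DEADLOCK-FREE

Trace:
Reachable = {0,1,4}
  0: a→4  [deg 1]
  1: b→1  [deg 1]
  4: a→0  b→1  b→4  tau→1  [deg 4]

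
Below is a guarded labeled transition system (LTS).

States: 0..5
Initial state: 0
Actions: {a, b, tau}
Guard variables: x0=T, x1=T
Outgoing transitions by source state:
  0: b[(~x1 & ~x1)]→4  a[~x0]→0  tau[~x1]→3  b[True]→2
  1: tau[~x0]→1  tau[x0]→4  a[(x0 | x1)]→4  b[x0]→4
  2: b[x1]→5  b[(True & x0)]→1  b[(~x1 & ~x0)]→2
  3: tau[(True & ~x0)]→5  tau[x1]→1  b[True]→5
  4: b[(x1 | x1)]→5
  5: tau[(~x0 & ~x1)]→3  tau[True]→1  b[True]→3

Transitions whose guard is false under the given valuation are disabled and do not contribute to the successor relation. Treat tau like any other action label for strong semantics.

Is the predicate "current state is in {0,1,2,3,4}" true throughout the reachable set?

Allowed set {0,1,2,3,4}
Reach set: {0,1,2,3,4,5}
  0: ok
  1: ok
  2: ok
  3: ok
  4: ok
  5: ✗ unsafe
witness against invariant: b·b → 5

Answer: INVARIANT VIOLATED at state 5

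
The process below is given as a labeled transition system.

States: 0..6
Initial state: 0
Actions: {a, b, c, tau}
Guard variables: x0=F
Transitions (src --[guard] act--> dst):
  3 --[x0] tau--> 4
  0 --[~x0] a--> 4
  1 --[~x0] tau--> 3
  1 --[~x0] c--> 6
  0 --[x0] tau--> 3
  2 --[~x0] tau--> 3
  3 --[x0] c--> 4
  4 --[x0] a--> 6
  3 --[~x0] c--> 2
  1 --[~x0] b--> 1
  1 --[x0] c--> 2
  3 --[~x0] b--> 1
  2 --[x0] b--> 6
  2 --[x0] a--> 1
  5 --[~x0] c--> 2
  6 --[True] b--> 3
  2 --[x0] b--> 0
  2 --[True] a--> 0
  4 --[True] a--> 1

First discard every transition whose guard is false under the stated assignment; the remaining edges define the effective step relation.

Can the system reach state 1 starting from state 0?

Guard filter leaves 11 enabled edge(s).
depth 0: {0}
depth 1: {4}  total {0,4}
depth 2: {1}  total {0,1,4}
depth 3: {3,6}  total {0,1,3,4,6}
depth 4: {2}  total {0,1,2,3,4,6}
Reach set: {0,1,2,3,4,6}
witness 1: a·a

Answer: REACHABLE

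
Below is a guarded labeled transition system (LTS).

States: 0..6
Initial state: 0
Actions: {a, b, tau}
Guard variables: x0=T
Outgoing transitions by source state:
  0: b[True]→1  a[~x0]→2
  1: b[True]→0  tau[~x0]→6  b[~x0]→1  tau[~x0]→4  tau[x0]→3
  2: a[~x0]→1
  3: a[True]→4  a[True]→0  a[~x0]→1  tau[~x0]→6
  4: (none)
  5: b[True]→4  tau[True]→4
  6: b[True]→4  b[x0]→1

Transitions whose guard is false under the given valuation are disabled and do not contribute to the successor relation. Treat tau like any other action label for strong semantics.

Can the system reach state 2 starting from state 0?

Answer: UNREACHABLE

Analysis:
After dropping false guards: 9 live edges.
L0 = {0}
L1 = {1}  now seen {0,1}
L2 = {3}  now seen {0,1,3}
L3 = {4}  now seen {0,1,3,4}
Reachable = {0,1,3,4}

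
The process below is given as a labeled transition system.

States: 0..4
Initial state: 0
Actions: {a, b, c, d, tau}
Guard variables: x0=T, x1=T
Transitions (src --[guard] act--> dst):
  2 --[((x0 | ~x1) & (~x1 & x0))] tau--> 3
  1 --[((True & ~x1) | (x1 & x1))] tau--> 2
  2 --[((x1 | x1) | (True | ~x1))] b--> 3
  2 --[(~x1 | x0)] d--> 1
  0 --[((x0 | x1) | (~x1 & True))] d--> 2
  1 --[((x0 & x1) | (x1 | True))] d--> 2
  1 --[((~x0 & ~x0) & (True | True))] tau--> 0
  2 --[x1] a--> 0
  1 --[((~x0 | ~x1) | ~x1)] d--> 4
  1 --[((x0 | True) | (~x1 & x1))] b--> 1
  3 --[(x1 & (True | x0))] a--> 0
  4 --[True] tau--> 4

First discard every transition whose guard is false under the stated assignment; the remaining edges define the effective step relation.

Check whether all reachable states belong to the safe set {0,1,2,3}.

Answer: INVARIANT HOLDS

Working:
Allowed set {0,1,2,3}
R = {0,1,2,3}
  0: safe
  1: safe
  2: safe
  3: safe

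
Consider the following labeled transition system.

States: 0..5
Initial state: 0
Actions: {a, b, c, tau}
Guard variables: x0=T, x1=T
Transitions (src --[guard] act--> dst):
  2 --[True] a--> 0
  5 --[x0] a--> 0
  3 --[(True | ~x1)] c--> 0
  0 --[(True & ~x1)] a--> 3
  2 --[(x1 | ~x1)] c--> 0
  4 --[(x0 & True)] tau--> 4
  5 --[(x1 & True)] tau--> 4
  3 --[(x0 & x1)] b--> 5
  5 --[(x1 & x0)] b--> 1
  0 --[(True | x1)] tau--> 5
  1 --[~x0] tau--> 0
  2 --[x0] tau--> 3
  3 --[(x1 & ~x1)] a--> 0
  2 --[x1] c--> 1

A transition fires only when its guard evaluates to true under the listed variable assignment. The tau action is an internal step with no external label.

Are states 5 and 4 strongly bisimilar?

Compute ~ classes (split until stable):
  P[0] = {{0,1,2,3,4,5}}
  P[1] = {{0,4},{1},{2},{3},{5}}
  P[2] = {{0},{1},{2},{3},{4},{5}}
6 equivalence class(es) (converged in 3)
[5]={5}  [4]={4}

Answer: NOT BISIMILAR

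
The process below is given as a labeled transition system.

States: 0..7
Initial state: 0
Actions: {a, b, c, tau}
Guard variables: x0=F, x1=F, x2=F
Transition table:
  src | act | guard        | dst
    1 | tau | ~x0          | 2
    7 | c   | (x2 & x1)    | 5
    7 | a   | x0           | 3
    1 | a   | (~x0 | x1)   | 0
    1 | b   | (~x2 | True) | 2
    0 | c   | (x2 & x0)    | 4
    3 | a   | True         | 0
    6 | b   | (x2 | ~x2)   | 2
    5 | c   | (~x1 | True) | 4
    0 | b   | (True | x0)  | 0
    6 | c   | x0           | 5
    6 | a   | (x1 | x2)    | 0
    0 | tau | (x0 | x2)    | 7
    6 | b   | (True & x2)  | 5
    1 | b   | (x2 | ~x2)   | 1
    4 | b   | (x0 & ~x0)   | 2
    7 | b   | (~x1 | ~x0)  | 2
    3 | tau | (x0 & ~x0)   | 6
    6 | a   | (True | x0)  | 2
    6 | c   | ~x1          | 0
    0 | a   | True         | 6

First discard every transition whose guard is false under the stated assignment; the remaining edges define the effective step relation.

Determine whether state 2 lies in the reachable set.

Answer: REACHABLE

Working:
12 transition(s) survive guard evaluation.
depth 0: {0}
depth 1: {6}  now seen {0,6}
depth 2: {2}  now seen {0,2,6}
Reach set: {0,2,6}
trace reaching 2: a·b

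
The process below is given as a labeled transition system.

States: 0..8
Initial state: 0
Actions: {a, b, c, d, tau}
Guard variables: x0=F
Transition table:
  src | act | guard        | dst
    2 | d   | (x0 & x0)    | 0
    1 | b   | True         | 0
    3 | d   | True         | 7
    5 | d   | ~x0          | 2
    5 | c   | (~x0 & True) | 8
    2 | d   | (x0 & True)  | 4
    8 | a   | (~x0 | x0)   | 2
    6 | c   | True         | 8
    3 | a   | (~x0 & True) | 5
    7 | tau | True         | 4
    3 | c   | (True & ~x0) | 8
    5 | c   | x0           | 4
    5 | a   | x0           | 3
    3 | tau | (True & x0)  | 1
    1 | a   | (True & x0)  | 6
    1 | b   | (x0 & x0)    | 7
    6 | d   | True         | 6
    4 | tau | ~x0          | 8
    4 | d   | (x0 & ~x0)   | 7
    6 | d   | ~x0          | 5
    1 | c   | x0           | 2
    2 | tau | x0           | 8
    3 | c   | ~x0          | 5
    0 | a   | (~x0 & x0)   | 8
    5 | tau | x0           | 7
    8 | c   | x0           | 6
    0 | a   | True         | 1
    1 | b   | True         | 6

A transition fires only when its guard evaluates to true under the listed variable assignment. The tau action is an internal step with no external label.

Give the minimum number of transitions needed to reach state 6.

Answer: 2

Analysis:
Layered search for 6:
  L0 = {0}
  L1 = {1}
  L2 = {6}
6 enters at depth 2; path a·b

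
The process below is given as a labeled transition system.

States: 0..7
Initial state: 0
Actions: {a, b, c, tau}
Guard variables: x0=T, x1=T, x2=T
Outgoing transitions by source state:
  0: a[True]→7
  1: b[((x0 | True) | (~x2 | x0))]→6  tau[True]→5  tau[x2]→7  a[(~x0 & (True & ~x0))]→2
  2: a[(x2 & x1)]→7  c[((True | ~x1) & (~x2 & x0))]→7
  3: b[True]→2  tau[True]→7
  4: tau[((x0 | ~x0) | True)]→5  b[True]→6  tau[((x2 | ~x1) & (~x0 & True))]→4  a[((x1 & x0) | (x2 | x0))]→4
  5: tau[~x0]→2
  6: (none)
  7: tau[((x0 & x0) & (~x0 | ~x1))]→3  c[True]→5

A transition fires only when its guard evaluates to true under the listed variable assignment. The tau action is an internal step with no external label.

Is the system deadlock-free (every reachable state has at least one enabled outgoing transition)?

Reach set: {0,5,7}
  0: a→7  [deg 1]
  5: ∅  [no exit]
  7: c→5  [deg 1]
trace reaching 5: a·c

Answer: DEADLOCK at state 5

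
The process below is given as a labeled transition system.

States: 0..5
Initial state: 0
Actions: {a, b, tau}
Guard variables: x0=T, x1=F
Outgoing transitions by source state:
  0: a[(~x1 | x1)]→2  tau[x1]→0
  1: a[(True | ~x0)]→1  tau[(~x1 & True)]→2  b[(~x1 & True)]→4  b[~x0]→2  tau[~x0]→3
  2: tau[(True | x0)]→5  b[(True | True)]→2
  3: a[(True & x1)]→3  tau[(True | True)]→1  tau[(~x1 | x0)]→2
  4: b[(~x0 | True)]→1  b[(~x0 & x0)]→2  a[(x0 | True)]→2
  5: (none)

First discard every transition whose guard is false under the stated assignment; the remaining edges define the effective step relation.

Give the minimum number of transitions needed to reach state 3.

Breadth-first toward 3:
  Layer 0: {0}
  Layer 1: {2}
  Layer 2: {5}
3 never appears.

Answer: UNREACHABLE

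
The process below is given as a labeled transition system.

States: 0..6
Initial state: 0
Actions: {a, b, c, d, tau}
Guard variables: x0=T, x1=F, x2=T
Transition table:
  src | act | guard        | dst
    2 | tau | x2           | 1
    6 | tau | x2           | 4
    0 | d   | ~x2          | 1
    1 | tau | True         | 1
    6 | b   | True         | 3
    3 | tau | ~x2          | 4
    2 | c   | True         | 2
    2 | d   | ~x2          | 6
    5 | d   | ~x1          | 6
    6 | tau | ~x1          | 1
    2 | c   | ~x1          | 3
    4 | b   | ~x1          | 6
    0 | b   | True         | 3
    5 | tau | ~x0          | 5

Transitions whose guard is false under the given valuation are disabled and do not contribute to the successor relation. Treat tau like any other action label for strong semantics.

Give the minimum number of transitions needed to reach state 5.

Answer: UNREACHABLE

Analysis:
Layered search for 5:
  L0 = {0}
  L1 = {3}
5 never appears.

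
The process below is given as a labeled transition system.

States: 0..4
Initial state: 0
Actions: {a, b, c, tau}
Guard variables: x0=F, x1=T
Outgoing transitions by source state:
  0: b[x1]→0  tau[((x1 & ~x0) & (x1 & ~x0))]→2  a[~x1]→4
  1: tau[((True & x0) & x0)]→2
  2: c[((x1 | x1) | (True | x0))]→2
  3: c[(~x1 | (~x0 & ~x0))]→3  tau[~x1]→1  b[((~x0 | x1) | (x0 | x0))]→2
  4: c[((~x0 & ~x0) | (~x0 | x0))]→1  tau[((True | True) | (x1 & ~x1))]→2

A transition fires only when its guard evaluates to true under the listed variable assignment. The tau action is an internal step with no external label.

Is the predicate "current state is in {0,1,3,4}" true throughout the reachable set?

Answer: INVARIANT VIOLATED at state 2

Working:
Inv-set: {0,1,3,4}
R = {0,2}
  0: ✓
  2: outside
reach 2 via tau — violates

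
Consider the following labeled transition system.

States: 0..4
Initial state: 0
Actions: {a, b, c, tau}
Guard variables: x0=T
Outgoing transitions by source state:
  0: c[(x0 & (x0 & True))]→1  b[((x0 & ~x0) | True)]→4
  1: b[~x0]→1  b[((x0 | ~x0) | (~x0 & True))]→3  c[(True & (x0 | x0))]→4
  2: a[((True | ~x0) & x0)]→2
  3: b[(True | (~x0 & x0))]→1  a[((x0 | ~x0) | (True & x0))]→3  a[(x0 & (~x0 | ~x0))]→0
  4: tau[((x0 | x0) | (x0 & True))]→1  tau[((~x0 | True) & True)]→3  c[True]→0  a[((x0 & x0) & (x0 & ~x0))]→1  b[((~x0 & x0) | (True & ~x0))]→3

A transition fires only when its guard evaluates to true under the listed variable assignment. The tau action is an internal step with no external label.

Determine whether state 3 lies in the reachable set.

Answer: REACHABLE

Analysis:
10 transition(s) survive guard evaluation.
depth 0: {0}
depth 1: {1,4}  now seen {0,1,4}
depth 2: {3}  now seen {0,1,3,4}
R = {0,1,3,4}
Path to 3: c·b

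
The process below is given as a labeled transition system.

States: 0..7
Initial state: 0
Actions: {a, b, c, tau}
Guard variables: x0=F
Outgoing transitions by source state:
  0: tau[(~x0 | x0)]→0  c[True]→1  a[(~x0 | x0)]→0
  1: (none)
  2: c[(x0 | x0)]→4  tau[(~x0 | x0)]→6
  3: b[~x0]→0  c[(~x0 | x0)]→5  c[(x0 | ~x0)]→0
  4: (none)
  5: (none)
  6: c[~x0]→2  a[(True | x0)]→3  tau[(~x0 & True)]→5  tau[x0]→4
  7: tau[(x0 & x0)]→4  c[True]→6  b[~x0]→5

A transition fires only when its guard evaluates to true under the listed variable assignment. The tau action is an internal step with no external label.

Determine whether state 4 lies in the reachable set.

Guard filter leaves 12 enabled edge(s).
Layer 0: {0}
Layer 1: {1}  cumulative {0,1}
Reach set: {0,1}

Answer: UNREACHABLE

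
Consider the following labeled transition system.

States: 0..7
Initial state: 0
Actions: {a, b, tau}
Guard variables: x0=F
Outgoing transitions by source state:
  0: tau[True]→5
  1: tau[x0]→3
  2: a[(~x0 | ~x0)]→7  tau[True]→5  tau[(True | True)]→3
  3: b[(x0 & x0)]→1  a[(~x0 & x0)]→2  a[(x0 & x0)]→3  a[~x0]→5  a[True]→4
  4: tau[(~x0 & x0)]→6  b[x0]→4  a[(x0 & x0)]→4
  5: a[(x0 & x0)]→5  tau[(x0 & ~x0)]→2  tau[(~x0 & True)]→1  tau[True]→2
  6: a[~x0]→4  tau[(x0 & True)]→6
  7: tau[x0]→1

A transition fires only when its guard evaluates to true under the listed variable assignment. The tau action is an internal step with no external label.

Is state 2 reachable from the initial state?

Answer: REACHABLE

Working:
After dropping false guards: 9 live edges.
Layer 0: {0}
Layer 1: {5}  now seen {0,5}
Layer 2: {1,2}  now seen {0,1,2,5}
Layer 3: {3,7}  now seen {0,1,2,3,5,7}
Layer 4: {4}  now seen {0,1,2,3,4,5,7}
R = {0,1,2,3,4,5,7}
trace reaching 2: tau·tau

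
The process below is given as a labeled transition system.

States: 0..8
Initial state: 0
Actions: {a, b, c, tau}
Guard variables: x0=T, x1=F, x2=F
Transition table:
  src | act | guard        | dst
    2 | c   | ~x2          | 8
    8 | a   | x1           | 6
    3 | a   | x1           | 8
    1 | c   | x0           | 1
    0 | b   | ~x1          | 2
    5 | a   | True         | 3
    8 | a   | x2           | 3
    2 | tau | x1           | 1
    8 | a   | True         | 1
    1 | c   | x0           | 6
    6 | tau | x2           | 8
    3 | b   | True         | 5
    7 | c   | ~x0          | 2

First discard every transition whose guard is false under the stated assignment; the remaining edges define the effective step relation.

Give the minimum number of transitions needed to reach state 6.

Layered search for 6:
  L0 = {0}
  L1 = {2}
  L2 = {8}
  L3 = {1}
  L4 = {6}
6 enters at depth 4; path b·c·a·c

Answer: 4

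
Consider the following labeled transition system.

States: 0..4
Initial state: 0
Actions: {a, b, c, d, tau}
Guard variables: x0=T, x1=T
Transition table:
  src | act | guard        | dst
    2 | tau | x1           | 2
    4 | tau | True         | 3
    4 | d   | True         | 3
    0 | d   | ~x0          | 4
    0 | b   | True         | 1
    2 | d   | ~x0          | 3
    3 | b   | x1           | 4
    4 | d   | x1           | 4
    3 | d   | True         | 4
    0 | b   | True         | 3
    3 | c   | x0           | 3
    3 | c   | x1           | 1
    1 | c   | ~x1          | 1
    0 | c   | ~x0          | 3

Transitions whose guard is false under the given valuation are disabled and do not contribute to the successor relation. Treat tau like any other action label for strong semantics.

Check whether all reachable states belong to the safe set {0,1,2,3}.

Allowed set {0,1,2,3}
R = {0,1,3,4}
  0: ok
  1: ok
  3: ok
  4: ✗ unsafe
counterexample path to 4: b·b

Answer: INVARIANT VIOLATED at state 4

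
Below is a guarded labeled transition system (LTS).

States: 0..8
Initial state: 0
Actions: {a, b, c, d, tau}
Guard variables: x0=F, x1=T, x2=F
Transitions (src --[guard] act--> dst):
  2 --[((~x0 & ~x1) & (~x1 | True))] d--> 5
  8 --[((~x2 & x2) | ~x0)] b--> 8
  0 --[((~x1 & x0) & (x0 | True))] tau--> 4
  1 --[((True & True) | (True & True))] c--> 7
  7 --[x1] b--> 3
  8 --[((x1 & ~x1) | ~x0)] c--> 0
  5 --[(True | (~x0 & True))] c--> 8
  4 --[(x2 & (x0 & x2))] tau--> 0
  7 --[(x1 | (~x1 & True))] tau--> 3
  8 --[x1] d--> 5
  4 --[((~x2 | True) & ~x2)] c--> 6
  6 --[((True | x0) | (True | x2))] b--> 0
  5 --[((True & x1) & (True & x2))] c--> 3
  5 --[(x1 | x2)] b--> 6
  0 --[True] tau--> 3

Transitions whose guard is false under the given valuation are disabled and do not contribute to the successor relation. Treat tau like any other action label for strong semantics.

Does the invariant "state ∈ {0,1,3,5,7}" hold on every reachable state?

Answer: INVARIANT HOLDS

Trace:
Allowed set {0,1,3,5,7}
Reachable = {0,3}
  0: ✓
  3: ✓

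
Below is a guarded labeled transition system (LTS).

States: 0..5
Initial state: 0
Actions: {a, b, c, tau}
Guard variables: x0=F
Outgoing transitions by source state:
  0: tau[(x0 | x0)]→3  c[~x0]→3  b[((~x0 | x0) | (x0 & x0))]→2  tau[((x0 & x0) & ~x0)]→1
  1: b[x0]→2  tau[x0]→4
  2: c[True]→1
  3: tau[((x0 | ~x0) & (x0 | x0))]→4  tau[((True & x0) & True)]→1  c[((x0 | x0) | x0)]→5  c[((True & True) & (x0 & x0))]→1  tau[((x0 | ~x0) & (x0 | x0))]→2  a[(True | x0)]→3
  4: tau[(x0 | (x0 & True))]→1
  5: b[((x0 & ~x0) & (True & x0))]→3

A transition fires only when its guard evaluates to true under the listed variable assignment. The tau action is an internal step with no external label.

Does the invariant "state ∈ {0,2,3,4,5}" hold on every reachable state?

Answer: INVARIANT VIOLATED at state 1

Trace:
Allowed set {0,2,3,4,5}
Reachable = {0,1,2,3}
  0: ok
  1: ✗ unsafe
  2: ok
  3: ok
witness against invariant: b·c → 1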